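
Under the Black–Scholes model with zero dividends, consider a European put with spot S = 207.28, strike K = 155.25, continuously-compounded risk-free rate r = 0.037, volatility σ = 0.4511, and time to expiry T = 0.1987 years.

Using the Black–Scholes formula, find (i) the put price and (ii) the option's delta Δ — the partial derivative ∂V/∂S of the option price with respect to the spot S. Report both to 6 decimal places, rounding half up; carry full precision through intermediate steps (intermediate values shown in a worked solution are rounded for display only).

σ√T = 0.4511·√0.1987 = 0.201081
d₁ = (ln(S/K) + (r+σ²/2)T) / (σ√T) = (ln(207.28/155.25) + (0.037+0.4511²/2)·0.1987) / 0.201081 = (0.289034 + 0.027569) / 0.201081 = 1.574500
d₂ = d₁ − σ√T = 1.574500 − 0.201081 = 1.373419
e^{−rT} = e^{−0.037·0.1987} = 0.992675
N(−d₁) = 0.057686,  N(−d₂) = 0.084811
Put price V = K·e^{−rT}·N(−d₂) − S·N(−d₁) = 13.070478 − 11.957143 = 1.113335
Δ = −N(−d₁) = -0.057686

price = 1.113335
Δ = -0.057686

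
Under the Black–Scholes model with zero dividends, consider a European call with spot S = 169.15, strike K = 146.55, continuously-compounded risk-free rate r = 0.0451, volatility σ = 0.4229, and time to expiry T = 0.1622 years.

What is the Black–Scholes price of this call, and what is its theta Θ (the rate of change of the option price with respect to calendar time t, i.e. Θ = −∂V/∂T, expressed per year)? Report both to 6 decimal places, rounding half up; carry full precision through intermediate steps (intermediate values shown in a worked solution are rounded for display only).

price = 26.419867
Θ = -27.300748

σ√T = 0.4229·√0.1622 = 0.170319
d₁ = (ln(S/K) + (r+σ²/2)T) / (σ√T) = (ln(169.15/146.55) + (0.0451+0.4229²/2)·0.1622) / 0.170319 = (0.143419 + 0.021820) / 0.170319 = 0.970172
d₂ = d₁ − σ√T = 0.970172 − 0.170319 = 0.799853
e^{−rT} = e^{−0.0451·0.1622} = 0.992711
N(d₁) = 0.834020,  N(d₂) = 0.788102
Call price V = S·N(d₁) − K·e^{−rT}·N(d₂) = 141.074418 − 114.654552 = 26.419867
φ(d₁) = (1/√(2π))·e^{−d₁²/2} = 0.249186
Θ = −S·φ(d₁)·σ/(2√T) − r·K·e^{−rT}·N(d₂) = −22.129827 − 5.170920 = -27.300748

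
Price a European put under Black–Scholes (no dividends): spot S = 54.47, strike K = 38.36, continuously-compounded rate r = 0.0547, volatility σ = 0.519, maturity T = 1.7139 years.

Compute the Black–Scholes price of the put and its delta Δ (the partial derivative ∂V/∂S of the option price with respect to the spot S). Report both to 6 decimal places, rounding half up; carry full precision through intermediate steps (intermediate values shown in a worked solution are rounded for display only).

σ√T = 0.519·√1.7139 = 0.679454
d₁ = (ln(S/K) + (r+σ²/2)T) / (σ√T) = (ln(54.47/38.36) + (0.0547+0.519²/2)·1.7139) / 0.679454 = (0.350635 + 0.324579) / 0.679454 = 0.993760
d₂ = d₁ − σ√T = 0.993760 − 0.679454 = 0.314306
e^{−rT} = e^{−0.0547·1.7139} = 0.910510
N(−d₁) = 0.160170,  N(−d₂) = 0.376644
Put price V = K·e^{−rT}·N(−d₂) − S·N(−d₁) = 13.155123 − 8.724456 = 4.430667
Δ = −N(−d₁) = -0.160170

price = 4.430667
Δ = -0.160170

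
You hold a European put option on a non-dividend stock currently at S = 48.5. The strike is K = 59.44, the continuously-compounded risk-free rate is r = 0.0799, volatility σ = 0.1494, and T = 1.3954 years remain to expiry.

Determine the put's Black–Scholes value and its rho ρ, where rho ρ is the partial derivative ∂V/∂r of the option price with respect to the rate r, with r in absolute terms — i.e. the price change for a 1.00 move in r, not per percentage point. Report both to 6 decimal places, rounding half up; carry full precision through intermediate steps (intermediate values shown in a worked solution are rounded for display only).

price = 6.381334
ρ = -54.067423

σ√T = 0.1494·√1.3954 = 0.176482
d₁ = (ln(S/K) + (r+σ²/2)T) / (σ√T) = (ln(48.5/59.44) + (0.0799+0.1494²/2)·1.3954) / 0.176482 = (-0.203404 + 0.127065) / 0.176482 = -0.432556
d₂ = d₁ − σ√T = -0.432556 − 0.176482 = -0.609038
e^{−rT} = e^{−0.0799·1.3954} = 0.894498
N(−d₁) = 0.667331,  N(−d₂) = 0.728750
Put price V = K·e^{−rT}·N(−d₂) − S·N(−d₁) = 38.746899 − 32.365565 = 6.381334
ρ = −K·T·e^{−rT}·N(−d₂) = -54.067423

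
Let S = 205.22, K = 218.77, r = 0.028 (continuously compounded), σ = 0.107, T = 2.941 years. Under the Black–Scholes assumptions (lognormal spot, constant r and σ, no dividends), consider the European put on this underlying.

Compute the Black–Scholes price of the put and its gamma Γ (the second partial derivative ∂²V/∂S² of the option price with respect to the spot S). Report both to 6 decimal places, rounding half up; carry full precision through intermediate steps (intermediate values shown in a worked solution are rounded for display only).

price = 13.068080
Γ = 0.010400

σ√T = 0.107·√2.941 = 0.183498
d₁ = (ln(S/K) + (r+σ²/2)T) / (σ√T) = (ln(205.22/218.77) + (0.028+0.107²/2)·2.941) / 0.183498 = (-0.063938 + 0.099184) / 0.183498 = 0.192075
d₂ = d₁ − σ√T = 0.192075 − 0.183498 = 0.008577
e^{−rT} = e^{−0.028·2.941} = 0.920951
N(−d₁) = 0.423842,  N(−d₂) = 0.496578
Put price V = K·e^{−rT}·N(−d₂) − S·N(−d₁) = 100.048877 − 86.980798 = 13.068080
φ(d₁) = (1/√(2π))·e^{−d₁²/2} = 0.391651
Γ = φ(d₁) / (S·σ·√T) = 0.010400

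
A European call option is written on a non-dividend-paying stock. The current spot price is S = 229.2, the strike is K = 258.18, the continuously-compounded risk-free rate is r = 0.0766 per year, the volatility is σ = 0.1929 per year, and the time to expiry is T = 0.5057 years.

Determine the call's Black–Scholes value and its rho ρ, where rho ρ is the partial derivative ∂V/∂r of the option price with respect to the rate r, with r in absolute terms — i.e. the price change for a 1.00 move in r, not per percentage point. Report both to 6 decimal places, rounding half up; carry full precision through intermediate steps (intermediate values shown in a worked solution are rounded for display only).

σ√T = 0.1929·√0.5057 = 0.137176
d₁ = (ln(S/K) + (r+σ²/2)T) / (σ√T) = (ln(229.2/258.18) + (0.0766+0.1929²/2)·0.5057) / 0.137176 = (-0.119062 + 0.048145) / 0.137176 = -0.516976
d₂ = d₁ − σ√T = -0.516976 − 0.137176 = -0.654152
e^{−rT} = e^{−0.0766·0.5057} = 0.962004
N(d₁) = 0.302587,  N(d₂) = 0.256507
Call price V = S·N(d₁) − K·e^{−rT}·N(d₂) = 69.352835 − 63.708687 = 5.644149
ρ = K·T·e^{−rT}·N(d₂) = 32.217483

price = 5.644149
ρ = 32.217483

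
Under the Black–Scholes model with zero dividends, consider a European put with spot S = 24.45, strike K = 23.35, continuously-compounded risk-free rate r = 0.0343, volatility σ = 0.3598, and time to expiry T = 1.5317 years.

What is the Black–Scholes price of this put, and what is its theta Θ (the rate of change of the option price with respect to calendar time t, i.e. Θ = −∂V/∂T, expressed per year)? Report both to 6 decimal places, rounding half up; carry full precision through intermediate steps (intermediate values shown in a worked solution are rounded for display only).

price = 3.056563
Θ = -0.904419

σ√T = 0.3598·√1.5317 = 0.445295
d₁ = (ln(S/K) + (r+σ²/2)T) / (σ√T) = (ln(24.45/23.35) + (0.0343+0.3598²/2)·1.5317) / 0.445295 = (0.046033 + 0.151681) / 0.445295 = 0.444008
d₂ = d₁ − σ√T = 0.444008 − 0.445295 = -0.001288
e^{−rT} = e^{−0.0343·1.5317} = 0.948819
N(−d₁) = 0.328519,  N(−d₂) = 0.500514
Put price V = K·e^{−rT}·N(−d₂) − S·N(−d₁) = 11.088841 − 8.032278 = 3.056563
φ(d₁) = (1/√(2π))·e^{−d₁²/2} = 0.361494
Θ = −S·φ(d₁)·σ/(2√T) + r·K·e^{−rT}·N(−d₂) = −1.284767 + 0.380347 = -0.904419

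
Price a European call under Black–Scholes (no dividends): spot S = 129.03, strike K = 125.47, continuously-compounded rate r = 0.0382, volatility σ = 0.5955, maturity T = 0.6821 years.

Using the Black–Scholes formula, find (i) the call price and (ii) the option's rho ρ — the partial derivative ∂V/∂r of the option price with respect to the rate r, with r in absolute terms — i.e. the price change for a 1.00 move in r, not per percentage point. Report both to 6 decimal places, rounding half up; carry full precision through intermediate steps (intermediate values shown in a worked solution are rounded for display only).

price = 27.942305
ρ = 37.179456

σ√T = 0.5955·√0.6821 = 0.491820
d₁ = (ln(S/K) + (r+σ²/2)T) / (σ√T) = (ln(129.03/125.47) + (0.0382+0.5955²/2)·0.6821) / 0.491820 = (0.027978 + 0.146999) / 0.491820 = 0.355776
d₂ = d₁ − σ√T = 0.355776 − 0.491820 = -0.136043
e^{−rT} = e^{−0.0382·0.6821} = 0.974280
N(d₁) = 0.638996,  N(d₂) = 0.445894
Call price V = S·N(d₁) − K·e^{−rT}·N(d₂) = 82.449644 − 54.507339 = 27.942305
ρ = K·T·e^{−rT}·N(d₂) = 37.179456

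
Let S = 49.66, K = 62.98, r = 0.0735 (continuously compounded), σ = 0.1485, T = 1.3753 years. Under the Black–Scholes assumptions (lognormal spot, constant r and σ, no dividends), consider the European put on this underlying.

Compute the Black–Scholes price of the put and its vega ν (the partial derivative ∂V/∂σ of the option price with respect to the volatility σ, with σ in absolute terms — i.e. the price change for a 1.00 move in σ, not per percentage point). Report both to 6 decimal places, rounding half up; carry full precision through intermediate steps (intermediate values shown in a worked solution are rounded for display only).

price = 8.407133
ν = 18.224197

σ√T = 0.1485·√1.3753 = 0.174151
d₁ = (ln(S/K) + (r+σ²/2)T) / (σ√T) = (ln(49.66/62.98) + (0.0735+0.1485²/2)·1.3753) / 0.174151 = (-0.237617 + 0.116249) / 0.174151 = -0.696917
d₂ = d₁ − σ√T = -0.696917 − 0.174151 = -0.871068
e^{−rT} = e^{−0.0735·1.3753} = 0.903857
N(−d₁) = 0.757073,  N(−d₂) = 0.808142
Put price V = K·e^{−rT}·N(−d₂) − S·N(−d₁) = 46.003367 − 37.596235 = 8.407133
φ(d₁) = (1/√(2π))·e^{−d₁²/2} = 0.312927
ν = S·φ(d₁)·√T = 18.224197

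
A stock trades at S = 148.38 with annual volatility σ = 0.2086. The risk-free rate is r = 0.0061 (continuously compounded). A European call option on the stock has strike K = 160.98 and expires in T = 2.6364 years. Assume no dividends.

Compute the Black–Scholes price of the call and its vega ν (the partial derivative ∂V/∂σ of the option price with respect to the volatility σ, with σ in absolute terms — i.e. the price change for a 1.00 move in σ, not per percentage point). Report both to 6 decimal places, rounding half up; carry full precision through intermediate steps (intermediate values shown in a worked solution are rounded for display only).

σ√T = 0.2086·√2.6364 = 0.338704
d₁ = (ln(S/K) + (r+σ²/2)T) / (σ√T) = (ln(148.38/160.98) + (0.0061+0.2086²/2)·2.6364) / 0.338704 = (-0.081504 + 0.073442) / 0.338704 = -0.023801
d₂ = d₁ − σ√T = -0.023801 − 0.338704 = -0.362505
e^{−rT} = e^{−0.0061·2.6364} = 0.984047
N(d₁) = 0.490506,  N(d₂) = 0.358488
Call price V = S·N(d₁) − K·e^{−rT}·N(d₂) = 72.781240 − 56.788658 = 15.992582
φ(d₁) = (1/√(2π))·e^{−d₁²/2} = 0.398829
ν = S·φ(d₁)·√T = 96.087761

price = 15.992582
ν = 96.087761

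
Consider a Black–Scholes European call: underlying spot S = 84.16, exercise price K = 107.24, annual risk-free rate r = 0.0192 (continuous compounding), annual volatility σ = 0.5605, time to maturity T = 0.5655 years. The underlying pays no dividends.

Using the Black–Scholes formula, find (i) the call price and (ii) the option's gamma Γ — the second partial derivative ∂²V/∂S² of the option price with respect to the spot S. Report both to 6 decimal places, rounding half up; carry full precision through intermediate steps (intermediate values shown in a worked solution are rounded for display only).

price = 7.205240
Γ = 0.010620

σ√T = 0.5605·√0.5655 = 0.421495
d₁ = (ln(S/K) + (r+σ²/2)T) / (σ√T) = (ln(84.16/107.24) + (0.0192+0.5605²/2)·0.5655) / 0.421495 = (-0.242350 + 0.099686) / 0.421495 = -0.338470
d₂ = d₁ − σ√T = -0.338470 − 0.421495 = -0.759964
e^{−rT} = e^{−0.0192·0.5655} = 0.989201
N(d₁) = 0.367505,  N(d₂) = 0.223638
Call price V = S·N(d₁) − K·e^{−rT}·N(d₂) = 30.929187 − 23.723947 = 7.205240
φ(d₁) = (1/√(2π))·e^{−d₁²/2} = 0.376733
Γ = φ(d₁) / (S·σ·√T) = 0.010620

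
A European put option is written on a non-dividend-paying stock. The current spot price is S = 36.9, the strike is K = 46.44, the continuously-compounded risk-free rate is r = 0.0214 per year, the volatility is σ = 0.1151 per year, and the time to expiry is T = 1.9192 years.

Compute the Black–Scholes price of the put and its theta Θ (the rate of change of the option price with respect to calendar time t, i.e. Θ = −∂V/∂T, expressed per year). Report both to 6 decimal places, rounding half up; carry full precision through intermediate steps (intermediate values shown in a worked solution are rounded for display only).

price = 8.044960
Θ = 0.523338

σ√T = 0.1151·√1.9192 = 0.159454
d₁ = (ln(S/K) + (r+σ²/2)T) / (σ√T) = (ln(36.9/46.44) + (0.0214+0.1151²/2)·1.9192) / 0.159454 = (-0.229950 + 0.053784) / 0.159454 = -1.104807
d₂ = d₁ − σ√T = -1.104807 − 0.159454 = -1.264261
e^{−rT} = e^{−0.0214·1.9192} = 0.959761
N(−d₁) = 0.865378,  N(−d₂) = 0.896932
Put price V = K·e^{−rT}·N(−d₂) − S·N(−d₁) = 39.977424 − 31.932464 = 8.044960
φ(d₁) = (1/√(2π))·e^{−d₁²/2} = 0.216701
Θ = −S·φ(d₁)·σ/(2√T) + r·K·e^{−rT}·N(−d₂) = −0.332179 + 0.855517 = 0.523338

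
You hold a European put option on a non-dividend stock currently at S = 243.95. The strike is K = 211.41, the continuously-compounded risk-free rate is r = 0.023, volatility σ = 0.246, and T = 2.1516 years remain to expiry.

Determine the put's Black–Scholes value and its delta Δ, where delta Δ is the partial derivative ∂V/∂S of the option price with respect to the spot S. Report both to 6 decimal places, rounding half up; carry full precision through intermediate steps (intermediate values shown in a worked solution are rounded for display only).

σ√T = 0.246·√2.1516 = 0.360841
d₁ = (ln(S/K) + (r+σ²/2)T) / (σ√T) = (ln(243.95/211.41) + (0.023+0.246²/2)·2.1516) / 0.360841 = (0.143164 + 0.114590) / 0.360841 = 0.714314
d₂ = d₁ − σ√T = 0.714314 − 0.360841 = 0.353473
e^{−rT} = e^{−0.023·2.1516} = 0.951718
N(−d₁) = 0.237516,  N(−d₂) = 0.361867
Put price V = K·e^{−rT}·N(−d₂) − S·N(−d₁) = 72.808574 − 57.942145 = 14.866429
Δ = −N(−d₁) = -0.237516

price = 14.866429
Δ = -0.237516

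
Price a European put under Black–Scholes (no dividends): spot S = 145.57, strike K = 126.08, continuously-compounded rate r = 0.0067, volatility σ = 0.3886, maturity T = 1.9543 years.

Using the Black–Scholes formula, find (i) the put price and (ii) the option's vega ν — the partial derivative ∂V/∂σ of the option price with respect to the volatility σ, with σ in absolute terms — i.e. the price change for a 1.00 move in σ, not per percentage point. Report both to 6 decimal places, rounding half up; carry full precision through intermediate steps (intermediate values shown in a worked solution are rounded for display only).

σ√T = 0.3886·√1.9543 = 0.543248
d₁ = (ln(S/K) + (r+σ²/2)T) / (σ√T) = (ln(145.57/126.08) + (0.0067+0.3886²/2)·1.9543) / 0.543248 = (0.143740 + 0.160653) / 0.543248 = 0.560321
d₂ = d₁ − σ√T = 0.560321 − 0.543248 = 0.017073
e^{−rT} = e^{−0.0067·1.9543} = 0.986992
N(−d₁) = 0.287630,  N(−d₂) = 0.493189
Put price V = K·e^{−rT}·N(−d₂) − S·N(−d₁) = 61.372411 − 41.870319 = 19.502091
φ(d₁) = (1/√(2π))·e^{−d₁²/2} = 0.340984
ν = S·φ(d₁)·√T = 69.390820

price = 19.502091
ν = 69.390820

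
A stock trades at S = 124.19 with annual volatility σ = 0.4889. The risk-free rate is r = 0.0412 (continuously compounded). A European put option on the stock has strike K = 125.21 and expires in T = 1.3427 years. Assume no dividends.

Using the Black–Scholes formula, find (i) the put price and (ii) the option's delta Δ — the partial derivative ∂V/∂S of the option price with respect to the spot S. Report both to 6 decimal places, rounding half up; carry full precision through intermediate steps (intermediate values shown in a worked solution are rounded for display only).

σ√T = 0.4889·√1.3427 = 0.566513
d₁ = (ln(S/K) + (r+σ²/2)T) / (σ√T) = (ln(124.19/125.21) + (0.0412+0.4889²/2)·1.3427) / 0.566513 = (-0.008180 + 0.215787) / 0.566513 = 0.366466
d₂ = d₁ − σ√T = 0.366466 − 0.566513 = -0.200046
e^{−rT} = e^{−0.0412·1.3427} = 0.946183
N(−d₁) = 0.357009,  N(−d₂) = 0.579278
Put price V = K·e^{−rT}·N(−d₂) − S·N(−d₁) = 68.627951 − 44.336892 = 24.291059
Δ = −N(−d₁) = -0.357009

price = 24.291059
Δ = -0.357009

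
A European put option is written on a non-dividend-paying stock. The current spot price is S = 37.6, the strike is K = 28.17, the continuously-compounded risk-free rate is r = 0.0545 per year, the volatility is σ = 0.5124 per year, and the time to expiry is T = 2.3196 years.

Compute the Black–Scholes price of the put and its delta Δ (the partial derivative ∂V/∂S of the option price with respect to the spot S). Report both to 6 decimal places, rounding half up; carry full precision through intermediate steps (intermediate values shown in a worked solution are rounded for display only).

price = 4.311907
Δ = -0.178215

σ√T = 0.5124·√2.3196 = 0.780397
d₁ = (ln(S/K) + (r+σ²/2)T) / (σ√T) = (ln(37.6/28.17) + (0.0545+0.5124²/2)·2.3196) / 0.780397 = (0.288746 + 0.430928) / 0.780397 = 0.922190
d₂ = d₁ − σ√T = 0.922190 − 0.780397 = 0.141793
e^{−rT} = e^{−0.0545·2.3196} = 0.881246
N(−d₁) = 0.178215,  N(−d₂) = 0.443622
Put price V = K·e^{−rT}·N(−d₂) − S·N(−d₁) = 11.012780 − 6.700873 = 4.311907
Δ = −N(−d₁) = -0.178215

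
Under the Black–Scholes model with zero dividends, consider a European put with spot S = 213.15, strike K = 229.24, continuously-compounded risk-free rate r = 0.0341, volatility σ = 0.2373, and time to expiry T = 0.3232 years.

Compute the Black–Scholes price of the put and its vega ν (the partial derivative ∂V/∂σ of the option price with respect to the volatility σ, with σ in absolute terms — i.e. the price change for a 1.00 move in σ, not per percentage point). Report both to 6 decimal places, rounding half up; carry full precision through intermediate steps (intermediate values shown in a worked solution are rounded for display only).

price = 19.832451
ν = 44.797559

σ√T = 0.2373·√0.3232 = 0.134907
d₁ = (ln(S/K) + (r+σ²/2)T) / (σ√T) = (ln(213.15/229.24) + (0.0341+0.2373²/2)·0.3232) / 0.134907 = (-0.072773 + 0.020121) / 0.134907 = -0.390287
d₂ = d₁ − σ√T = -0.390287 − 0.134907 = -0.525194
e^{−rT} = e^{−0.0341·0.3232} = 0.989039
N(−d₁) = 0.651838,  N(−d₂) = 0.700276
Put price V = K·e^{−rT}·N(−d₂) − S·N(−d₁) = 158.771687 − 138.939236 = 19.832451
φ(d₁) = (1/√(2π))·e^{−d₁²/2} = 0.369686
ν = S·φ(d₁)·√T = 44.797559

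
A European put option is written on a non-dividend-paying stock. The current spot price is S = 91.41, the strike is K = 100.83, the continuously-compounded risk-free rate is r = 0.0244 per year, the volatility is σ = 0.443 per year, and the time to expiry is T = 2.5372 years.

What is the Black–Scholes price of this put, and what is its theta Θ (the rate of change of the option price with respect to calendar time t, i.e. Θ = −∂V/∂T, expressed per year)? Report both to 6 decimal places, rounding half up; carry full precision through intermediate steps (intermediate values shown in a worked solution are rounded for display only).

price = 27.388825
Θ = -3.326493

σ√T = 0.443·√2.5372 = 0.705637
d₁ = (ln(S/K) + (r+σ²/2)T) / (σ√T) = (ln(91.41/100.83) + (0.0244+0.443²/2)·2.5372) / 0.705637 = (-0.098081 + 0.310869) / 0.705637 = 0.301555
d₂ = d₁ − σ√T = 0.301555 − 0.705637 = -0.404082
e^{−rT} = e^{−0.0244·2.5372} = 0.939970
N(−d₁) = 0.381496,  N(−d₂) = 0.656924
Put price V = K·e^{−rT}·N(−d₂) − S·N(−d₁) = 62.261349 − 34.872524 = 27.388825
φ(d₁) = (1/√(2π))·e^{−d₁²/2} = 0.381209
Θ = −S·φ(d₁)·σ/(2√T) + r·K·e^{−rT}·N(−d₂) = −4.845670 + 1.519177 = -3.326493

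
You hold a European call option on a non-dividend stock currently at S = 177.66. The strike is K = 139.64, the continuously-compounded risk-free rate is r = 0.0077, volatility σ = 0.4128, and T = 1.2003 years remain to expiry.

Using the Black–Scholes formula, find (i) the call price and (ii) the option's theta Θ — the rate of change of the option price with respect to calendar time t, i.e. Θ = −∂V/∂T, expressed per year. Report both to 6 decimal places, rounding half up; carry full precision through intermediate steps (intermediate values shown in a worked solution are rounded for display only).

price = 52.035196
Θ = -10.527043

σ√T = 0.4128·√1.2003 = 0.452256
d₁ = (ln(S/K) + (r+σ²/2)T) / (σ√T) = (ln(177.66/139.64) + (0.0077+0.4128²/2)·1.2003) / 0.452256 = (0.240804 + 0.111510) / 0.452256 = 0.779014
d₂ = d₁ − σ√T = 0.779014 − 0.452256 = 0.326758
e^{−rT} = e^{−0.0077·1.2003} = 0.990800
N(d₁) = 0.782014,  N(d₂) = 0.628075
Call price V = S·N(d₁) − K·e^{−rT}·N(d₂) = 138.932671 − 86.897474 = 52.035196
φ(d₁) = (1/√(2π))·e^{−d₁²/2} = 0.294531
Θ = −S·φ(d₁)·σ/(2√T) − r·K·e^{−rT}·N(d₂) = −9.857932 − 0.669111 = -10.527043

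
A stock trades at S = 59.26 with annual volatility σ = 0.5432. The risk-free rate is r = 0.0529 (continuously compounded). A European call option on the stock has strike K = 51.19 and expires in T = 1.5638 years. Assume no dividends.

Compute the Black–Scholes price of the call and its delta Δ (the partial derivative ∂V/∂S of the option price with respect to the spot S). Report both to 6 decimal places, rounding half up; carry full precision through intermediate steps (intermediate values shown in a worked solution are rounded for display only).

σ√T = 0.5432·√1.5638 = 0.679282
d₁ = (ln(S/K) + (r+σ²/2)T) / (σ√T) = (ln(59.26/51.19) + (0.0529+0.5432²/2)·1.5638) / 0.679282 = (0.146390 + 0.313437) / 0.679282 = 0.676931
d₂ = d₁ − σ√T = 0.676931 − 0.679282 = -0.002351
e^{−rT} = e^{−0.0529·1.5638} = 0.920604
N(d₁) = 0.750775,  N(d₂) = 0.499062
Call price V = S·N(d₁) − K·e^{−rT}·N(d₂) = 44.490944 − 23.518668 = 20.972276
Δ = N(d₁) = 0.750775

price = 20.972276
Δ = 0.750775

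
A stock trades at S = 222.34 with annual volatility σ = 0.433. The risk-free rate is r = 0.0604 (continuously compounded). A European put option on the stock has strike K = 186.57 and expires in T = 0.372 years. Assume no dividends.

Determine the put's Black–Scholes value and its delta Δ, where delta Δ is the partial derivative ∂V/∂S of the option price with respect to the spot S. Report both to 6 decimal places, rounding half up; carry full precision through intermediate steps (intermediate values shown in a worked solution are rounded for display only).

price = 6.950547
Δ = -0.189081

σ√T = 0.433·√0.372 = 0.264095
d₁ = (ln(S/K) + (r+σ²/2)T) / (σ√T) = (ln(222.34/186.57) + (0.0604+0.433²/2)·0.372) / 0.264095 = (0.175401 + 0.057342) / 0.264095 = 0.881287
d₂ = d₁ − σ√T = 0.881287 − 0.264095 = 0.617192
e^{−rT} = e^{−0.0604·0.372} = 0.977782
N(−d₁) = 0.189081,  N(−d₂) = 0.268554
Put price V = K·e^{−rT}·N(−d₂) − S·N(−d₁) = 48.990887 − 42.040339 = 6.950547
Δ = −N(−d₁) = -0.189081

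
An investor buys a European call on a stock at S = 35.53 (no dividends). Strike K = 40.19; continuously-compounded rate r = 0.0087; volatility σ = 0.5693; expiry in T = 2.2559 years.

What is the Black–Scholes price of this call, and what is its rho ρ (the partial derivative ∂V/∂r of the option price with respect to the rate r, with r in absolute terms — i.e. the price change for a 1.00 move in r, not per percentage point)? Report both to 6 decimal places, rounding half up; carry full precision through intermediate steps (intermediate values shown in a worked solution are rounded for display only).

price = 10.548752
ρ = 25.924148

σ√T = 0.5693·√2.2559 = 0.855069
d₁ = (ln(S/K) + (r+σ²/2)T) / (σ√T) = (ln(35.53/40.19) + (0.0087+0.5693²/2)·2.2559) / 0.855069 = (-0.123241 + 0.385198) / 0.855069 = 0.306358
d₂ = d₁ − σ√T = 0.306358 − 0.855069 = -0.548711
e^{−rT} = e^{−0.0087·2.2559} = 0.980565
N(d₁) = 0.620334,  N(d₂) = 0.291602
Call price V = S·N(d₁) − K·e^{−rT}·N(d₂) = 22.040461 − 11.491710 = 10.548752
ρ = K·T·e^{−rT}·N(d₂) = 25.924148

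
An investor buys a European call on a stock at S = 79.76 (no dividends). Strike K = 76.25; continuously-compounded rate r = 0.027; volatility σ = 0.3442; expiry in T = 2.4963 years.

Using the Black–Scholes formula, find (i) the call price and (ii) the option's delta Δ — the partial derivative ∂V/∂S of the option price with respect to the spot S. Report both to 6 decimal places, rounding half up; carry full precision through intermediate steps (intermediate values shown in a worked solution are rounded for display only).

σ√T = 0.3442·√2.4963 = 0.543825
d₁ = (ln(S/K) + (r+σ²/2)T) / (σ√T) = (ln(79.76/76.25) + (0.027+0.3442²/2)·2.4963) / 0.543825 = (0.045005 + 0.215273) / 0.543825 = 0.478605
d₂ = d₁ − σ√T = 0.478605 − 0.543825 = -0.065220
e^{−rT} = e^{−0.027·2.4963} = 0.934821
N(d₁) = 0.683890,  N(d₂) = 0.474000
Call price V = S·N(d₁) − K·e^{−rT}·N(d₂) = 54.547094 − 33.786741 = 20.760353
Δ = N(d₁) = 0.683890

price = 20.760353
Δ = 0.683890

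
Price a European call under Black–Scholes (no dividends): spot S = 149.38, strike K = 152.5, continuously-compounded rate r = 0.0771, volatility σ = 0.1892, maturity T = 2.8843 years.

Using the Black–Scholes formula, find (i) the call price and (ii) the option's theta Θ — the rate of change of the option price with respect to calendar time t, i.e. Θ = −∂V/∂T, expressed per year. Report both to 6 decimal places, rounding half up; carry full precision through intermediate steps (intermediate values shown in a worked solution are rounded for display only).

σ√T = 0.1892·√2.8843 = 0.321323
d₁ = (ln(S/K) + (r+σ²/2)T) / (σ√T) = (ln(149.38/152.5) + (0.0771+0.1892²/2)·2.8843) / 0.321323 = (-0.020671 + 0.274004) / 0.321323 = 0.788405
d₂ = d₁ − σ√T = 0.788405 − 0.321323 = 0.467083
e^{−rT} = e^{−0.0771·2.8843} = 0.800611
N(d₁) = 0.784770,  N(d₂) = 0.679780
Call price V = S·N(d₁) − K·e^{−rT}·N(d₂) = 117.228963 − 82.996497 = 34.232466
φ(d₁) = (1/√(2π))·e^{−d₁²/2} = 0.292372
Θ = −S·φ(d₁)·σ/(2√T) − r·K·e^{−rT}·N(d₂) = −2.432755 − 6.399030 = -8.831785

price = 34.232466
Θ = -8.831785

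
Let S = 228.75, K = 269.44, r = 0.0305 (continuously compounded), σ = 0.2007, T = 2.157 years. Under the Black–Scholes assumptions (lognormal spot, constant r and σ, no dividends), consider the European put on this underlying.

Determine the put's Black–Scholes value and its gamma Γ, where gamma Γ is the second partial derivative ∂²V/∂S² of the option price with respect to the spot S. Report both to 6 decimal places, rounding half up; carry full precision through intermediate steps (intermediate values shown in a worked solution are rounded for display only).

price = 41.476804
Γ = 0.005816

σ√T = 0.2007·√2.157 = 0.294763
d₁ = (ln(S/K) + (r+σ²/2)T) / (σ√T) = (ln(228.75/269.44) + (0.0305+0.2007²/2)·2.157) / 0.294763 = (-0.163716 + 0.109231) / 0.294763 = -0.184844
d₂ = d₁ − σ√T = -0.184844 − 0.294763 = -0.479606
e^{−rT} = e^{−0.0305·2.157} = 0.936329
N(−d₁) = 0.573324,  N(−d₂) = 0.684246
Put price V = K·e^{−rT}·N(−d₂) − S·N(−d₁) = 172.624712 − 131.147907 = 41.476804
φ(d₁) = (1/√(2π))·e^{−d₁²/2} = 0.392185
Γ = φ(d₁) / (S·σ·√T) = 0.005816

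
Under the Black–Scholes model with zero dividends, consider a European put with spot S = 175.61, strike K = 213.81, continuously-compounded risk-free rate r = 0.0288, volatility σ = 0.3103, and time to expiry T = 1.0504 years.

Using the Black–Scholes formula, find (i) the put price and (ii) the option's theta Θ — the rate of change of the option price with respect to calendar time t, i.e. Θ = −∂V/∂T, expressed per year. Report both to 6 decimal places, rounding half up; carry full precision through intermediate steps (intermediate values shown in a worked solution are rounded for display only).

σ√T = 0.3103·√1.0504 = 0.318023
d₁ = (ln(S/K) + (r+σ²/2)T) / (σ√T) = (ln(175.61/213.81) + (0.0288+0.3103²/2)·1.0504) / 0.318023 = (-0.196822 + 0.080821) / 0.318023 = -0.364757
d₂ = d₁ − σ√T = -0.364757 − 0.318023 = -0.682780
e^{−rT} = e^{−0.0288·1.0504} = 0.970201
N(−d₁) = 0.642353,  N(−d₂) = 0.752627
Put price V = K·e^{−rT}·N(−d₂) − S·N(−d₁) = 156.124045 − 112.803693 = 43.320352
φ(d₁) = (1/√(2π))·e^{−d₁²/2} = 0.373267
Θ = −S·φ(d₁)·σ/(2√T) + r·K·e^{−rT}·N(−d₂) = −9.922997 + 4.496373 = -5.426624

price = 43.320352
Θ = -5.426624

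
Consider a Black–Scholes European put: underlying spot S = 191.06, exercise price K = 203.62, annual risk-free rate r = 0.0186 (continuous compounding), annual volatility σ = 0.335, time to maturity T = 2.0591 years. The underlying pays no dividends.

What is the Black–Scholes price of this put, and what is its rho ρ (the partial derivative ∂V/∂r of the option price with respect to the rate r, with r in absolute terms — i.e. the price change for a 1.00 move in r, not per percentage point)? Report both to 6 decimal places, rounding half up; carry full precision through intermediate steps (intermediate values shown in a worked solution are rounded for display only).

σ√T = 0.335·√2.0591 = 0.480710
d₁ = (ln(S/K) + (r+σ²/2)T) / (σ√T) = (ln(191.06/203.62) + (0.0186+0.335²/2)·2.0591) / 0.480710 = (-0.063668 + 0.153841) / 0.480710 = 0.187582
d₂ = d₁ − σ√T = 0.187582 − 0.480710 = -0.293129
e^{−rT} = e^{−0.0186·2.0591} = 0.962425
N(−d₁) = 0.425602,  N(−d₂) = 0.615288
Put price V = K·e^{−rT}·N(−d₂) − S·N(−d₁) = 120.577363 − 81.315567 = 39.261795
ρ = −K·T·e^{−rT}·N(−d₂) = -248.280848

price = 39.261795
ρ = -248.280848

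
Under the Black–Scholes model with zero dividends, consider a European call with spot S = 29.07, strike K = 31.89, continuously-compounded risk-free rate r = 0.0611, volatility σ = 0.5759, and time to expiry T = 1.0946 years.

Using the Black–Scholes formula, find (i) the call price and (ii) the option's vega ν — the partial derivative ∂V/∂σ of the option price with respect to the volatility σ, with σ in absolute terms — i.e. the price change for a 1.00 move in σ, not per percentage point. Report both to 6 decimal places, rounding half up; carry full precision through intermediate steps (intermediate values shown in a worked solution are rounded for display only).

price = 6.600652
ν = 11.734415

σ√T = 0.5759·√1.0946 = 0.602525
d₁ = (ln(S/K) + (r+σ²/2)T) / (σ√T) = (ln(29.07/31.89) + (0.0611+0.5759²/2)·1.0946) / 0.602525 = (-0.092586 + 0.248398) / 0.602525 = 0.258599
d₂ = d₁ − σ√T = 0.258599 − 0.602525 = -0.343926
e^{−rT} = e^{−0.0611·1.0946} = 0.935307
N(d₁) = 0.602028,  N(d₂) = 0.365451
Call price V = S·N(d₁) − K·e^{−rT}·N(d₂) = 17.500944 − 10.900293 = 6.600652
φ(d₁) = (1/√(2π))·e^{−d₁²/2} = 0.385824
ν = S·φ(d₁)·√T = 11.734415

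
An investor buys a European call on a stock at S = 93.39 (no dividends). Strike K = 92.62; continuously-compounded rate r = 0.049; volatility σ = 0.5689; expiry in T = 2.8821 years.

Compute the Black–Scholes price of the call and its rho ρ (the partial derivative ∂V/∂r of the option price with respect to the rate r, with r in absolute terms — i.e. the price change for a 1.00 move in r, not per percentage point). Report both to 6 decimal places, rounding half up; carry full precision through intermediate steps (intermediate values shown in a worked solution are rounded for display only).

price = 39.067483
ρ = 86.087607

σ√T = 0.5689·√2.8821 = 0.965807
d₁ = (ln(S/K) + (r+σ²/2)T) / (σ√T) = (ln(93.39/92.62) + (0.049+0.5689²/2)·2.8821) / 0.965807 = (0.008279 + 0.607615) / 0.965807 = 0.637699
d₂ = d₁ − σ√T = 0.637699 − 0.965807 = -0.328109
e^{−rT} = e^{−0.049·2.8821} = 0.868296
N(d₁) = 0.738165,  N(d₂) = 0.371415
Call price V = S·N(d₁) − K·e^{−rT}·N(d₂) = 68.937233 − 29.869750 = 39.067483
ρ = K·T·e^{−rT}·N(d₂) = 86.087607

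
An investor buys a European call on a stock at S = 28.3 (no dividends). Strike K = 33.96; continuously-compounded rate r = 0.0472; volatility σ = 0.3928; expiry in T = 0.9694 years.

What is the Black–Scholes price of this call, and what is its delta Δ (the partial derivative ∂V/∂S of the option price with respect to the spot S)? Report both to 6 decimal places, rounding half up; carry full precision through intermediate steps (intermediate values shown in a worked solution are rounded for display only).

price = 2.869449
Δ = 0.436541

σ√T = 0.3928·√0.9694 = 0.386743
d₁ = (ln(S/K) + (r+σ²/2)T) / (σ√T) = (ln(28.3/33.96) + (0.0472+0.3928²/2)·0.9694) / 0.386743 = (-0.182322 + 0.120541) / 0.386743 = -0.159746
d₂ = d₁ − σ√T = -0.159746 − 0.386743 = -0.546489
e^{−rT} = e^{−0.0472·0.9694} = 0.955275
N(d₁) = 0.436541,  N(d₂) = 0.292365
Call price V = S·N(d₁) − K·e^{−rT}·N(d₂) = 12.354101 − 9.484652 = 2.869449
Δ = N(d₁) = 0.436541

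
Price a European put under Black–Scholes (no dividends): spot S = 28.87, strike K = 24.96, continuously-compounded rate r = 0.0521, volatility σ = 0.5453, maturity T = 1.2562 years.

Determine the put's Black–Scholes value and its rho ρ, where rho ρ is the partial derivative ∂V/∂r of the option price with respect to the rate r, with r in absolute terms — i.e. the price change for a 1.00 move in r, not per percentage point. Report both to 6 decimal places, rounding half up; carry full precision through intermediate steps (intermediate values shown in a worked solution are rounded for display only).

σ√T = 0.5453·√1.2562 = 0.611174
d₁ = (ln(S/K) + (r+σ²/2)T) / (σ√T) = (ln(28.87/24.96) + (0.0521+0.5453²/2)·1.2562) / 0.611174 = (0.145528 + 0.252215) / 0.611174 = 0.650786
d₂ = d₁ − σ√T = 0.650786 − 0.611174 = 0.039612
e^{−rT} = e^{−0.0521·1.2562} = 0.936648
N(−d₁) = 0.257592,  N(−d₂) = 0.484201
Put price V = K·e^{−rT}·N(−d₂) − S·N(−d₁) = 11.320012 − 7.436693 = 3.883319
ρ = −K·T·e^{−rT}·N(−d₂) = -14.220199

price = 3.883319
ρ = -14.220199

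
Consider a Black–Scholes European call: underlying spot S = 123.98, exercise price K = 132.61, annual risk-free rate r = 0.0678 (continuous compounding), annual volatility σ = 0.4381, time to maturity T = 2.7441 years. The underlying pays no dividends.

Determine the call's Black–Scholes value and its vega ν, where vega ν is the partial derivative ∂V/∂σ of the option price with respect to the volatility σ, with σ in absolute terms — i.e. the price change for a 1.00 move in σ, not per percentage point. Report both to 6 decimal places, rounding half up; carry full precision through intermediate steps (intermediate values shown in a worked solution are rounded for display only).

σ√T = 0.4381·√2.7441 = 0.725727
d₁ = (ln(S/K) + (r+σ²/2)T) / (σ√T) = (ln(123.98/132.61) + (0.0678+0.4381²/2)·2.7441) / 0.725727 = (-0.067292 + 0.449390) / 0.725727 = 0.526503
d₂ = d₁ − σ√T = 0.526503 − 0.725727 = -0.199224
e^{−rT} = e^{−0.0678·2.7441} = 0.830232
N(d₁) = 0.700731,  N(d₂) = 0.421044
Call price V = S·N(d₁) − K·e^{−rT}·N(d₂) = 86.876589 − 46.355700 = 40.520889
φ(d₁) = (1/√(2π))·e^{−d₁²/2} = 0.347309
ν = S·φ(d₁)·√T = 71.329180

price = 40.520889
ν = 71.329180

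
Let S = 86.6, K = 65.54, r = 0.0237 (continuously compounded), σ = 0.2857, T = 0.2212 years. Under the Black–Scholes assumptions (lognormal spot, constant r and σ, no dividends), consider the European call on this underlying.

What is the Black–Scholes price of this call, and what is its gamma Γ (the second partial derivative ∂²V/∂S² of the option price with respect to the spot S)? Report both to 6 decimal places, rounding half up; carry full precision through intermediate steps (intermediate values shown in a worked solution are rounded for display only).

σ√T = 0.2857·√0.2212 = 0.134370
d₁ = (ln(S/K) + (r+σ²/2)T) / (σ√T) = (ln(86.6/65.54) + (0.0237+0.2857²/2)·0.2212) / 0.134370 = (0.278639 + 0.014270) / 0.134370 = 2.179869
d₂ = d₁ − σ√T = 2.179869 − 0.134370 = 2.045499
e^{−rT} = e^{−0.0237·0.2212} = 0.994771
N(d₁) = 0.985366,  N(d₂) = 0.979597
Call price V = S·N(d₁) − K·e^{−rT}·N(d₂) = 85.332730 − 63.867097 = 21.465633
φ(d₁) = (1/√(2π))·e^{−d₁²/2} = 0.037074
Γ = φ(d₁) / (S·σ·√T) = 0.003186

price = 21.465633
Γ = 0.003186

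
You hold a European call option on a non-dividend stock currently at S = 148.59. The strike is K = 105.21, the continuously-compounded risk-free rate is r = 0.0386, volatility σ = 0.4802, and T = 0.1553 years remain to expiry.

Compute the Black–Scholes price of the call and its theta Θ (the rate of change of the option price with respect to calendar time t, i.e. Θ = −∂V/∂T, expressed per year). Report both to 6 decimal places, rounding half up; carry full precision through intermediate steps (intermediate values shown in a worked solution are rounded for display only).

σ√T = 0.4802·√0.1553 = 0.189238
d₁ = (ln(S/K) + (r+σ²/2)T) / (σ√T) = (ln(148.59/105.21) + (0.0386+0.4802²/2)·0.1553) / 0.189238 = (0.345232 + 0.023900) / 0.189238 = 1.950628
d₂ = d₁ − σ√T = 1.950628 − 0.189238 = 1.761390
e^{−rT} = e^{−0.0386·0.1553} = 0.994023
N(d₁) = 0.974449,  N(d₂) = 0.960914
Call price V = S·N(d₁) − K·e^{−rT}·N(d₂) = 144.793427 − 100.493516 = 44.299912
φ(d₁) = (1/√(2π))·e^{−d₁²/2} = 0.059522
Θ = −S·φ(d₁)·σ/(2√T) − r·K·e^{−rT}·N(d₂) = −5.388549 − 3.879050 = -9.267599

price = 44.299912
Θ = -9.267599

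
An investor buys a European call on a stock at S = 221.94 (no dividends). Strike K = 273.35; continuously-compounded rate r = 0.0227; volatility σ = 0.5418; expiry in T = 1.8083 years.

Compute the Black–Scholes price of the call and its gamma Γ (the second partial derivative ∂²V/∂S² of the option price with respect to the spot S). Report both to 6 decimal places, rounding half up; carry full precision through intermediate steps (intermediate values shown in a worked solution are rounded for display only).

σ√T = 0.5418·√1.8083 = 0.728575
d₁ = (ln(S/K) + (r+σ²/2)T) / (σ√T) = (ln(221.94/273.35) + (0.0227+0.5418²/2)·1.8083) / 0.728575 = (-0.208346 + 0.306459) / 0.728575 = 0.134665
d₂ = d₁ − σ√T = 0.134665 − 0.728575 = -0.593910
e^{−rT} = e^{−0.0227·1.8083} = 0.959783
N(d₁) = 0.553561,  N(d₂) = 0.276286
Call price V = S·N(d₁) − K·e^{−rT}·N(d₂) = 122.857425 − 72.485455 = 50.371970
φ(d₁) = (1/√(2π))·e^{−d₁²/2} = 0.395341
Γ = φ(d₁) / (S·σ·√T) = 0.002445

price = 50.371970
Γ = 0.002445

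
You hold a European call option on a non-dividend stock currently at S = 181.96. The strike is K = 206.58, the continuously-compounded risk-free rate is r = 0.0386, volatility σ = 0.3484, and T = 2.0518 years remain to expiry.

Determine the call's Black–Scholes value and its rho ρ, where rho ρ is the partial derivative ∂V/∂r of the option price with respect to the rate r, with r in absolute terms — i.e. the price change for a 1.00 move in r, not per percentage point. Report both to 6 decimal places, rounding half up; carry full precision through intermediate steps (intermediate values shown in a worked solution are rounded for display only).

σ√T = 0.3484·√2.0518 = 0.499052
d₁ = (ln(S/K) + (r+σ²/2)T) / (σ√T) = (ln(181.96/206.58) + (0.0386+0.3484²/2)·2.0518) / 0.499052 = (-0.126901 + 0.203726) / 0.499052 = 0.153942
d₂ = d₁ − σ√T = 0.153942 − 0.499052 = -0.345110
e^{−rT} = e^{−0.0386·2.0518} = 0.923856
N(d₁) = 0.561172,  N(d₂) = 0.365006
Call price V = S·N(d₁) − K·e^{−rT}·N(d₂) = 102.110898 − 69.661402 = 32.449496
ρ = K·T·e^{−rT}·N(d₂) = 142.931265

price = 32.449496
ρ = 142.931265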